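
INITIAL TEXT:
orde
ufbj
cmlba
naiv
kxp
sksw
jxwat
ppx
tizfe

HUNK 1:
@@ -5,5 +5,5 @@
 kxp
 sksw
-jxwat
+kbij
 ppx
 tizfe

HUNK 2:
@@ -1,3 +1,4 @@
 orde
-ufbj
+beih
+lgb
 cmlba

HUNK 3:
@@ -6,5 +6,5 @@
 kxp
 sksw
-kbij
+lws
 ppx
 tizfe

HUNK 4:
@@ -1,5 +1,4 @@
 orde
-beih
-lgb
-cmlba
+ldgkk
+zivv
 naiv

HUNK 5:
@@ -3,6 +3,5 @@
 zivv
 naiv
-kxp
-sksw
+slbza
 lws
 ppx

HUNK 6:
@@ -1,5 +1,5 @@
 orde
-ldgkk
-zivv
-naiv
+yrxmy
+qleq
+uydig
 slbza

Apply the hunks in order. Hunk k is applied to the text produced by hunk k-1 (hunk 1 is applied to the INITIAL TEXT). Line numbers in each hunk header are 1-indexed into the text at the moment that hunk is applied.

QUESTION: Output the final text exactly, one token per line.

Hunk 1: at line 5 remove [jxwat] add [kbij] -> 9 lines: orde ufbj cmlba naiv kxp sksw kbij ppx tizfe
Hunk 2: at line 1 remove [ufbj] add [beih,lgb] -> 10 lines: orde beih lgb cmlba naiv kxp sksw kbij ppx tizfe
Hunk 3: at line 6 remove [kbij] add [lws] -> 10 lines: orde beih lgb cmlba naiv kxp sksw lws ppx tizfe
Hunk 4: at line 1 remove [beih,lgb,cmlba] add [ldgkk,zivv] -> 9 lines: orde ldgkk zivv naiv kxp sksw lws ppx tizfe
Hunk 5: at line 3 remove [kxp,sksw] add [slbza] -> 8 lines: orde ldgkk zivv naiv slbza lws ppx tizfe
Hunk 6: at line 1 remove [ldgkk,zivv,naiv] add [yrxmy,qleq,uydig] -> 8 lines: orde yrxmy qleq uydig slbza lws ppx tizfe

Answer: orde
yrxmy
qleq
uydig
slbza
lws
ppx
tizfe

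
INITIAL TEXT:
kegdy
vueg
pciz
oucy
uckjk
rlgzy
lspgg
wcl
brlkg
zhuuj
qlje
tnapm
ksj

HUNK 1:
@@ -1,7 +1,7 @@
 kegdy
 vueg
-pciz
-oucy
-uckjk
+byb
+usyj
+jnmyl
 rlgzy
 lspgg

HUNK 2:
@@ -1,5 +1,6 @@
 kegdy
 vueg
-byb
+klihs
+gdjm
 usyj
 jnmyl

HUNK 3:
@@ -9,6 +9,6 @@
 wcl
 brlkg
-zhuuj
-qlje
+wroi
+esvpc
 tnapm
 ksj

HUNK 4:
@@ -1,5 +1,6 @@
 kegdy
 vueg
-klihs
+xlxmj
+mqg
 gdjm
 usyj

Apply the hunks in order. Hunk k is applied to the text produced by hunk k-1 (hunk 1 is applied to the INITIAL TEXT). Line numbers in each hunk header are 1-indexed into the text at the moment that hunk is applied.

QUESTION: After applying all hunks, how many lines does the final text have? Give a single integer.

Answer: 15

Derivation:
Hunk 1: at line 1 remove [pciz,oucy,uckjk] add [byb,usyj,jnmyl] -> 13 lines: kegdy vueg byb usyj jnmyl rlgzy lspgg wcl brlkg zhuuj qlje tnapm ksj
Hunk 2: at line 1 remove [byb] add [klihs,gdjm] -> 14 lines: kegdy vueg klihs gdjm usyj jnmyl rlgzy lspgg wcl brlkg zhuuj qlje tnapm ksj
Hunk 3: at line 9 remove [zhuuj,qlje] add [wroi,esvpc] -> 14 lines: kegdy vueg klihs gdjm usyj jnmyl rlgzy lspgg wcl brlkg wroi esvpc tnapm ksj
Hunk 4: at line 1 remove [klihs] add [xlxmj,mqg] -> 15 lines: kegdy vueg xlxmj mqg gdjm usyj jnmyl rlgzy lspgg wcl brlkg wroi esvpc tnapm ksj
Final line count: 15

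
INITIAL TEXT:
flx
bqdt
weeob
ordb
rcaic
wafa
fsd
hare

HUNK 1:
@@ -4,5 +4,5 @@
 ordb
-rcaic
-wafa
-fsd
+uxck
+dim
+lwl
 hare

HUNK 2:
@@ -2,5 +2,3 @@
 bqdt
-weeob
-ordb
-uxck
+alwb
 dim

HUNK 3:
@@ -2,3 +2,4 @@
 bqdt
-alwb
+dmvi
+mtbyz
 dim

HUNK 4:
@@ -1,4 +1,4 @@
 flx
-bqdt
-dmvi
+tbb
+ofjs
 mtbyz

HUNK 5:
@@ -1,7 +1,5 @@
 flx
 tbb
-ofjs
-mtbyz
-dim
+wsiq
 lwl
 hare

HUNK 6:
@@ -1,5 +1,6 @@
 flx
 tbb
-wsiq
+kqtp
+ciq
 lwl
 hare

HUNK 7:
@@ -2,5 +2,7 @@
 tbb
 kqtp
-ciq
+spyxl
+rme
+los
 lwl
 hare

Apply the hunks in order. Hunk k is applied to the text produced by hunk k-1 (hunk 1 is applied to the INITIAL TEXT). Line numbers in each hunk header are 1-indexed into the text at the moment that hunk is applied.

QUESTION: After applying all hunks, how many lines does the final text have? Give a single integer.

Hunk 1: at line 4 remove [rcaic,wafa,fsd] add [uxck,dim,lwl] -> 8 lines: flx bqdt weeob ordb uxck dim lwl hare
Hunk 2: at line 2 remove [weeob,ordb,uxck] add [alwb] -> 6 lines: flx bqdt alwb dim lwl hare
Hunk 3: at line 2 remove [alwb] add [dmvi,mtbyz] -> 7 lines: flx bqdt dmvi mtbyz dim lwl hare
Hunk 4: at line 1 remove [bqdt,dmvi] add [tbb,ofjs] -> 7 lines: flx tbb ofjs mtbyz dim lwl hare
Hunk 5: at line 1 remove [ofjs,mtbyz,dim] add [wsiq] -> 5 lines: flx tbb wsiq lwl hare
Hunk 6: at line 1 remove [wsiq] add [kqtp,ciq] -> 6 lines: flx tbb kqtp ciq lwl hare
Hunk 7: at line 2 remove [ciq] add [spyxl,rme,los] -> 8 lines: flx tbb kqtp spyxl rme los lwl hare
Final line count: 8

Answer: 8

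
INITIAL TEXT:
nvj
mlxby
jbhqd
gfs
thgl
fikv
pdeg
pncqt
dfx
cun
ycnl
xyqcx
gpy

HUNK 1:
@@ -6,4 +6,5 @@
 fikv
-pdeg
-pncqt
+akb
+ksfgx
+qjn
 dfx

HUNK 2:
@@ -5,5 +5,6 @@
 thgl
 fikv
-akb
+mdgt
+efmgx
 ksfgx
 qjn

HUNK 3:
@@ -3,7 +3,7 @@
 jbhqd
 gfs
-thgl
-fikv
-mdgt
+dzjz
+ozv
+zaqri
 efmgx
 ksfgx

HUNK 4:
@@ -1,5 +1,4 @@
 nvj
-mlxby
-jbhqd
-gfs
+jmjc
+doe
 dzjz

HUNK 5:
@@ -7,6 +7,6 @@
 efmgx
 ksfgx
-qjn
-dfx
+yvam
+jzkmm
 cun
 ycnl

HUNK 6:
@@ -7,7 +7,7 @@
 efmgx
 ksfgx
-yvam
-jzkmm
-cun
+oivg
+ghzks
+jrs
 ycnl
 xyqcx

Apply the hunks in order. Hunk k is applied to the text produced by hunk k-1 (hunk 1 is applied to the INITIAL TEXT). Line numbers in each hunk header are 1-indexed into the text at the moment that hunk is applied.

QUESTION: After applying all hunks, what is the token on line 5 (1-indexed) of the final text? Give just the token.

Answer: ozv

Derivation:
Hunk 1: at line 6 remove [pdeg,pncqt] add [akb,ksfgx,qjn] -> 14 lines: nvj mlxby jbhqd gfs thgl fikv akb ksfgx qjn dfx cun ycnl xyqcx gpy
Hunk 2: at line 5 remove [akb] add [mdgt,efmgx] -> 15 lines: nvj mlxby jbhqd gfs thgl fikv mdgt efmgx ksfgx qjn dfx cun ycnl xyqcx gpy
Hunk 3: at line 3 remove [thgl,fikv,mdgt] add [dzjz,ozv,zaqri] -> 15 lines: nvj mlxby jbhqd gfs dzjz ozv zaqri efmgx ksfgx qjn dfx cun ycnl xyqcx gpy
Hunk 4: at line 1 remove [mlxby,jbhqd,gfs] add [jmjc,doe] -> 14 lines: nvj jmjc doe dzjz ozv zaqri efmgx ksfgx qjn dfx cun ycnl xyqcx gpy
Hunk 5: at line 7 remove [qjn,dfx] add [yvam,jzkmm] -> 14 lines: nvj jmjc doe dzjz ozv zaqri efmgx ksfgx yvam jzkmm cun ycnl xyqcx gpy
Hunk 6: at line 7 remove [yvam,jzkmm,cun] add [oivg,ghzks,jrs] -> 14 lines: nvj jmjc doe dzjz ozv zaqri efmgx ksfgx oivg ghzks jrs ycnl xyqcx gpy
Final line 5: ozv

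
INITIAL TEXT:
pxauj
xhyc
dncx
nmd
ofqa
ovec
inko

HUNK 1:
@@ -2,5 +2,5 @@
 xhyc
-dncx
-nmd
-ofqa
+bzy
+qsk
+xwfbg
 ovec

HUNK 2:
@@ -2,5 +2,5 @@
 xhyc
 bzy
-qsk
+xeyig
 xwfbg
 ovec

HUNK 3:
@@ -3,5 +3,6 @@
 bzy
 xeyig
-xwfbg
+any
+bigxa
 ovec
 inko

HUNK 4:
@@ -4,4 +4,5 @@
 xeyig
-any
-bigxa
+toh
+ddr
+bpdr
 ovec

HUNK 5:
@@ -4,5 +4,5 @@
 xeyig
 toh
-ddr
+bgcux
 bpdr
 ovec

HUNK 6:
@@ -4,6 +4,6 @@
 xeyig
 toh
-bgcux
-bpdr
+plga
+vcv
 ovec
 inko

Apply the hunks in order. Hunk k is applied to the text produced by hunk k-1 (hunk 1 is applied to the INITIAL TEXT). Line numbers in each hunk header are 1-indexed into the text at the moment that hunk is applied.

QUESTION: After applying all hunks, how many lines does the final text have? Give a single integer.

Answer: 9

Derivation:
Hunk 1: at line 2 remove [dncx,nmd,ofqa] add [bzy,qsk,xwfbg] -> 7 lines: pxauj xhyc bzy qsk xwfbg ovec inko
Hunk 2: at line 2 remove [qsk] add [xeyig] -> 7 lines: pxauj xhyc bzy xeyig xwfbg ovec inko
Hunk 3: at line 3 remove [xwfbg] add [any,bigxa] -> 8 lines: pxauj xhyc bzy xeyig any bigxa ovec inko
Hunk 4: at line 4 remove [any,bigxa] add [toh,ddr,bpdr] -> 9 lines: pxauj xhyc bzy xeyig toh ddr bpdr ovec inko
Hunk 5: at line 4 remove [ddr] add [bgcux] -> 9 lines: pxauj xhyc bzy xeyig toh bgcux bpdr ovec inko
Hunk 6: at line 4 remove [bgcux,bpdr] add [plga,vcv] -> 9 lines: pxauj xhyc bzy xeyig toh plga vcv ovec inko
Final line count: 9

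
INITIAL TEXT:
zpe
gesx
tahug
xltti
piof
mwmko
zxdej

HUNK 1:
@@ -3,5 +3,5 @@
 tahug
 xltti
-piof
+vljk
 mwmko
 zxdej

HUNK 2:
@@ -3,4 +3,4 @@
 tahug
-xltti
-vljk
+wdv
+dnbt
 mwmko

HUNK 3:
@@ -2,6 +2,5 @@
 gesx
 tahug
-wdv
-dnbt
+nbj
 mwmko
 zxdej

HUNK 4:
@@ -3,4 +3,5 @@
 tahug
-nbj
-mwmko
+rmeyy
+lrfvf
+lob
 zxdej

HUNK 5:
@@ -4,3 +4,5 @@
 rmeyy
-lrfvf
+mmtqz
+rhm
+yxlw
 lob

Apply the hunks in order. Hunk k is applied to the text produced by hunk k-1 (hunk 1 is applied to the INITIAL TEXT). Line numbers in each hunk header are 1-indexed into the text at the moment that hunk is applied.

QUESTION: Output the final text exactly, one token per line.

Hunk 1: at line 3 remove [piof] add [vljk] -> 7 lines: zpe gesx tahug xltti vljk mwmko zxdej
Hunk 2: at line 3 remove [xltti,vljk] add [wdv,dnbt] -> 7 lines: zpe gesx tahug wdv dnbt mwmko zxdej
Hunk 3: at line 2 remove [wdv,dnbt] add [nbj] -> 6 lines: zpe gesx tahug nbj mwmko zxdej
Hunk 4: at line 3 remove [nbj,mwmko] add [rmeyy,lrfvf,lob] -> 7 lines: zpe gesx tahug rmeyy lrfvf lob zxdej
Hunk 5: at line 4 remove [lrfvf] add [mmtqz,rhm,yxlw] -> 9 lines: zpe gesx tahug rmeyy mmtqz rhm yxlw lob zxdej

Answer: zpe
gesx
tahug
rmeyy
mmtqz
rhm
yxlw
lob
zxdej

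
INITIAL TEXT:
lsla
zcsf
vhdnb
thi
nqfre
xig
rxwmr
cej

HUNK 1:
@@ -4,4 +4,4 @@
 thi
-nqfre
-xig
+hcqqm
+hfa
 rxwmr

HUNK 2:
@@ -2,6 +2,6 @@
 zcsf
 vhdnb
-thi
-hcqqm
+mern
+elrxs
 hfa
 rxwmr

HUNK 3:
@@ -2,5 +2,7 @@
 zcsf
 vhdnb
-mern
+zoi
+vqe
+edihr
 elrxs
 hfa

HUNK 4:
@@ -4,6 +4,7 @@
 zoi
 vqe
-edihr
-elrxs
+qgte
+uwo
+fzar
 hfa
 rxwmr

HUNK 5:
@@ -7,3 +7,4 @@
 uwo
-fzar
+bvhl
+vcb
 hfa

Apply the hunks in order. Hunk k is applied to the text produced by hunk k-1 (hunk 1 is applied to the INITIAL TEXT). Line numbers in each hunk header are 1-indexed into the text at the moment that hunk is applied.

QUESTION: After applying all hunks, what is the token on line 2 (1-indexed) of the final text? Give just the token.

Hunk 1: at line 4 remove [nqfre,xig] add [hcqqm,hfa] -> 8 lines: lsla zcsf vhdnb thi hcqqm hfa rxwmr cej
Hunk 2: at line 2 remove [thi,hcqqm] add [mern,elrxs] -> 8 lines: lsla zcsf vhdnb mern elrxs hfa rxwmr cej
Hunk 3: at line 2 remove [mern] add [zoi,vqe,edihr] -> 10 lines: lsla zcsf vhdnb zoi vqe edihr elrxs hfa rxwmr cej
Hunk 4: at line 4 remove [edihr,elrxs] add [qgte,uwo,fzar] -> 11 lines: lsla zcsf vhdnb zoi vqe qgte uwo fzar hfa rxwmr cej
Hunk 5: at line 7 remove [fzar] add [bvhl,vcb] -> 12 lines: lsla zcsf vhdnb zoi vqe qgte uwo bvhl vcb hfa rxwmr cej
Final line 2: zcsf

Answer: zcsf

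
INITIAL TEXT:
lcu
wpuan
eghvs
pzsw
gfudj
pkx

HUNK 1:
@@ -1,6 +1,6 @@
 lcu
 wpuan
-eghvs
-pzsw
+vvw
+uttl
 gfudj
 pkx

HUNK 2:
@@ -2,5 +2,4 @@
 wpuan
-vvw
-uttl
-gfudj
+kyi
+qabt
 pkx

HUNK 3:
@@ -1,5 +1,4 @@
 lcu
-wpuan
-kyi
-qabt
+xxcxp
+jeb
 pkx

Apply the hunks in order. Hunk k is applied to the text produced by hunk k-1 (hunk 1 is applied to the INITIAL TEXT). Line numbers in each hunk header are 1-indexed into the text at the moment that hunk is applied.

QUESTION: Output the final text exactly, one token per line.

Hunk 1: at line 1 remove [eghvs,pzsw] add [vvw,uttl] -> 6 lines: lcu wpuan vvw uttl gfudj pkx
Hunk 2: at line 2 remove [vvw,uttl,gfudj] add [kyi,qabt] -> 5 lines: lcu wpuan kyi qabt pkx
Hunk 3: at line 1 remove [wpuan,kyi,qabt] add [xxcxp,jeb] -> 4 lines: lcu xxcxp jeb pkx

Answer: lcu
xxcxp
jeb
pkx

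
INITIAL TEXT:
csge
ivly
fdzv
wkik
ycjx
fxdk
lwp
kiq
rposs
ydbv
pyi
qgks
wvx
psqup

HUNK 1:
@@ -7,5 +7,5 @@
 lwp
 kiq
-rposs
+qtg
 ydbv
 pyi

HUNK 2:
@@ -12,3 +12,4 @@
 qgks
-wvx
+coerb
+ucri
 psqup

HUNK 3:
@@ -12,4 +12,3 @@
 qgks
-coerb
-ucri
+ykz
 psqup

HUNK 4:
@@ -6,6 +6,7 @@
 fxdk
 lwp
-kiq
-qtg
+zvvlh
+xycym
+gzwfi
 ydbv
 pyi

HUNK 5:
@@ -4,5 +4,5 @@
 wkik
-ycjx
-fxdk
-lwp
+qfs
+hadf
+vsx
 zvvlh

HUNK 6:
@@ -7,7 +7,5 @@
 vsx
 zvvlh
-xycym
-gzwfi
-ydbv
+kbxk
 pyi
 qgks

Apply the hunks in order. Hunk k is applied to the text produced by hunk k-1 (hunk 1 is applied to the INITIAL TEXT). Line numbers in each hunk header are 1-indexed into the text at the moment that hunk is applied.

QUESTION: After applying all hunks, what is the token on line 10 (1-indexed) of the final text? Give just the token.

Hunk 1: at line 7 remove [rposs] add [qtg] -> 14 lines: csge ivly fdzv wkik ycjx fxdk lwp kiq qtg ydbv pyi qgks wvx psqup
Hunk 2: at line 12 remove [wvx] add [coerb,ucri] -> 15 lines: csge ivly fdzv wkik ycjx fxdk lwp kiq qtg ydbv pyi qgks coerb ucri psqup
Hunk 3: at line 12 remove [coerb,ucri] add [ykz] -> 14 lines: csge ivly fdzv wkik ycjx fxdk lwp kiq qtg ydbv pyi qgks ykz psqup
Hunk 4: at line 6 remove [kiq,qtg] add [zvvlh,xycym,gzwfi] -> 15 lines: csge ivly fdzv wkik ycjx fxdk lwp zvvlh xycym gzwfi ydbv pyi qgks ykz psqup
Hunk 5: at line 4 remove [ycjx,fxdk,lwp] add [qfs,hadf,vsx] -> 15 lines: csge ivly fdzv wkik qfs hadf vsx zvvlh xycym gzwfi ydbv pyi qgks ykz psqup
Hunk 6: at line 7 remove [xycym,gzwfi,ydbv] add [kbxk] -> 13 lines: csge ivly fdzv wkik qfs hadf vsx zvvlh kbxk pyi qgks ykz psqup
Final line 10: pyi

Answer: pyi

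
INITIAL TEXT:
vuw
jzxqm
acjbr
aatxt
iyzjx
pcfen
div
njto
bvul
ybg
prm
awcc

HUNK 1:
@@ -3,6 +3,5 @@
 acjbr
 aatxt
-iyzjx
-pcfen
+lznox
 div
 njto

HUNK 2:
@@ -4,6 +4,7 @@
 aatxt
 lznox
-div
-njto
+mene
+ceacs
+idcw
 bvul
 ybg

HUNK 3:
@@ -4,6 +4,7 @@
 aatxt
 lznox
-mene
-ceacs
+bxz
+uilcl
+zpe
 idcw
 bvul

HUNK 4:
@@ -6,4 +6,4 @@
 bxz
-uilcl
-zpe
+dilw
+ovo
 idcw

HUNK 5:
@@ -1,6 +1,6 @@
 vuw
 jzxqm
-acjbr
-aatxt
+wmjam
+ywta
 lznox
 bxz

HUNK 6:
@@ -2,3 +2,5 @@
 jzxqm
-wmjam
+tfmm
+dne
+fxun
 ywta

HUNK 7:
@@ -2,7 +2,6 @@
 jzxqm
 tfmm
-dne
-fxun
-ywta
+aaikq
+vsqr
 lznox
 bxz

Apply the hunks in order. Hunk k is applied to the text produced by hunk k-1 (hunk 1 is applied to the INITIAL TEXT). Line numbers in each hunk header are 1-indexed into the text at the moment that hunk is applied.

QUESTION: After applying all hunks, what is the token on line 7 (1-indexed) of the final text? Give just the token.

Answer: bxz

Derivation:
Hunk 1: at line 3 remove [iyzjx,pcfen] add [lznox] -> 11 lines: vuw jzxqm acjbr aatxt lznox div njto bvul ybg prm awcc
Hunk 2: at line 4 remove [div,njto] add [mene,ceacs,idcw] -> 12 lines: vuw jzxqm acjbr aatxt lznox mene ceacs idcw bvul ybg prm awcc
Hunk 3: at line 4 remove [mene,ceacs] add [bxz,uilcl,zpe] -> 13 lines: vuw jzxqm acjbr aatxt lznox bxz uilcl zpe idcw bvul ybg prm awcc
Hunk 4: at line 6 remove [uilcl,zpe] add [dilw,ovo] -> 13 lines: vuw jzxqm acjbr aatxt lznox bxz dilw ovo idcw bvul ybg prm awcc
Hunk 5: at line 1 remove [acjbr,aatxt] add [wmjam,ywta] -> 13 lines: vuw jzxqm wmjam ywta lznox bxz dilw ovo idcw bvul ybg prm awcc
Hunk 6: at line 2 remove [wmjam] add [tfmm,dne,fxun] -> 15 lines: vuw jzxqm tfmm dne fxun ywta lznox bxz dilw ovo idcw bvul ybg prm awcc
Hunk 7: at line 2 remove [dne,fxun,ywta] add [aaikq,vsqr] -> 14 lines: vuw jzxqm tfmm aaikq vsqr lznox bxz dilw ovo idcw bvul ybg prm awcc
Final line 7: bxz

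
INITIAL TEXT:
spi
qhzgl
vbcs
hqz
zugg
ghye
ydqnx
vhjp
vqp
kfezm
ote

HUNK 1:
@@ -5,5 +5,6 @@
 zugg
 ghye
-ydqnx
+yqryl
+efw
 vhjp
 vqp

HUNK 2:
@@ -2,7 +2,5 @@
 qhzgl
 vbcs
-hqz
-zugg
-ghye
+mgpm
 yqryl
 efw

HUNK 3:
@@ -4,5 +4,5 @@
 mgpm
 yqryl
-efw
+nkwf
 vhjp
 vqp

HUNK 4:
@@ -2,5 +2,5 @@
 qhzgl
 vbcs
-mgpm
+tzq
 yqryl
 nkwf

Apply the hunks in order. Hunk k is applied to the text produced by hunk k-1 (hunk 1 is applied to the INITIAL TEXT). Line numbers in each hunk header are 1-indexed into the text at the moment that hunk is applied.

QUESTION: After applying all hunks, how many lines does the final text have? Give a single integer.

Hunk 1: at line 5 remove [ydqnx] add [yqryl,efw] -> 12 lines: spi qhzgl vbcs hqz zugg ghye yqryl efw vhjp vqp kfezm ote
Hunk 2: at line 2 remove [hqz,zugg,ghye] add [mgpm] -> 10 lines: spi qhzgl vbcs mgpm yqryl efw vhjp vqp kfezm ote
Hunk 3: at line 4 remove [efw] add [nkwf] -> 10 lines: spi qhzgl vbcs mgpm yqryl nkwf vhjp vqp kfezm ote
Hunk 4: at line 2 remove [mgpm] add [tzq] -> 10 lines: spi qhzgl vbcs tzq yqryl nkwf vhjp vqp kfezm ote
Final line count: 10

Answer: 10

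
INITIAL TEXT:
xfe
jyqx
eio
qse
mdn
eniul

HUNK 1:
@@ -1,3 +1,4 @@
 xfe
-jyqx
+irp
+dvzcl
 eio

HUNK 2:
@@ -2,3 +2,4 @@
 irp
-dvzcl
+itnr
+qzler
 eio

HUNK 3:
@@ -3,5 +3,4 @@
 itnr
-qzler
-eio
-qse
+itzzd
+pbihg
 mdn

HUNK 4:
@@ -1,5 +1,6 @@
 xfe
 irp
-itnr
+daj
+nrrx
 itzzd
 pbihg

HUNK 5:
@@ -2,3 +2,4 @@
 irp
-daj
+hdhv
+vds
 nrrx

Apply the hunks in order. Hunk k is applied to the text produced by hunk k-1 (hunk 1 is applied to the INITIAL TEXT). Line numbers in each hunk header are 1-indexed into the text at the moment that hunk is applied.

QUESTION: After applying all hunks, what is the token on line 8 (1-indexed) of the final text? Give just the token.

Hunk 1: at line 1 remove [jyqx] add [irp,dvzcl] -> 7 lines: xfe irp dvzcl eio qse mdn eniul
Hunk 2: at line 2 remove [dvzcl] add [itnr,qzler] -> 8 lines: xfe irp itnr qzler eio qse mdn eniul
Hunk 3: at line 3 remove [qzler,eio,qse] add [itzzd,pbihg] -> 7 lines: xfe irp itnr itzzd pbihg mdn eniul
Hunk 4: at line 1 remove [itnr] add [daj,nrrx] -> 8 lines: xfe irp daj nrrx itzzd pbihg mdn eniul
Hunk 5: at line 2 remove [daj] add [hdhv,vds] -> 9 lines: xfe irp hdhv vds nrrx itzzd pbihg mdn eniul
Final line 8: mdn

Answer: mdn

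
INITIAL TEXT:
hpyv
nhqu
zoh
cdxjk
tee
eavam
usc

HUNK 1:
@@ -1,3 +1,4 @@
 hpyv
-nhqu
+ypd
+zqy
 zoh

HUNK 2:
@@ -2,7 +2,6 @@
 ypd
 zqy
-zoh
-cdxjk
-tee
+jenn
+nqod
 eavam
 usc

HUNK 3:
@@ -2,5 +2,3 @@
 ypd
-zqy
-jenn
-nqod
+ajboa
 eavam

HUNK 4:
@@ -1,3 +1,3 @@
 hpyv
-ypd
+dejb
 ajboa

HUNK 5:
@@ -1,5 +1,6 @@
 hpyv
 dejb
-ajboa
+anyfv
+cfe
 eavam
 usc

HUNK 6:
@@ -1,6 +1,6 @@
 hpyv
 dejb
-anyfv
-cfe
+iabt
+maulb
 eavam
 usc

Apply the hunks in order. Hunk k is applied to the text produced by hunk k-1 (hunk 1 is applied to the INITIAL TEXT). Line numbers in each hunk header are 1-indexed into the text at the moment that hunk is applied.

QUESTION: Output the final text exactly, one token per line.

Answer: hpyv
dejb
iabt
maulb
eavam
usc

Derivation:
Hunk 1: at line 1 remove [nhqu] add [ypd,zqy] -> 8 lines: hpyv ypd zqy zoh cdxjk tee eavam usc
Hunk 2: at line 2 remove [zoh,cdxjk,tee] add [jenn,nqod] -> 7 lines: hpyv ypd zqy jenn nqod eavam usc
Hunk 3: at line 2 remove [zqy,jenn,nqod] add [ajboa] -> 5 lines: hpyv ypd ajboa eavam usc
Hunk 4: at line 1 remove [ypd] add [dejb] -> 5 lines: hpyv dejb ajboa eavam usc
Hunk 5: at line 1 remove [ajboa] add [anyfv,cfe] -> 6 lines: hpyv dejb anyfv cfe eavam usc
Hunk 6: at line 1 remove [anyfv,cfe] add [iabt,maulb] -> 6 lines: hpyv dejb iabt maulb eavam usc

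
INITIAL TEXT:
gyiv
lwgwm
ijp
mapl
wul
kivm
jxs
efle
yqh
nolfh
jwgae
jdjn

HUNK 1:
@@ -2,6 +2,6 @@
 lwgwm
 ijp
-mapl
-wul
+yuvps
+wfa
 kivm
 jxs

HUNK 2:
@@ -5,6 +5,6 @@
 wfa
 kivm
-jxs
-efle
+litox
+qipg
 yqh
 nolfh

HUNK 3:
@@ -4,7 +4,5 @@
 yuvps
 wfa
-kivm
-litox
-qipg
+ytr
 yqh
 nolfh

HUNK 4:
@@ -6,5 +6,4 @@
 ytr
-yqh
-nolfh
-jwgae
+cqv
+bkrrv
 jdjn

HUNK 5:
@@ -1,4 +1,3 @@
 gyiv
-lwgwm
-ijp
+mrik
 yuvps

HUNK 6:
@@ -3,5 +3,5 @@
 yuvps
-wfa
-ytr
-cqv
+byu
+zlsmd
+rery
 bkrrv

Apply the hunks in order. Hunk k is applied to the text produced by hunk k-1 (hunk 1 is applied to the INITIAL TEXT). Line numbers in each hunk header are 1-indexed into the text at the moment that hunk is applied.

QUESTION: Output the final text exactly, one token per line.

Answer: gyiv
mrik
yuvps
byu
zlsmd
rery
bkrrv
jdjn

Derivation:
Hunk 1: at line 2 remove [mapl,wul] add [yuvps,wfa] -> 12 lines: gyiv lwgwm ijp yuvps wfa kivm jxs efle yqh nolfh jwgae jdjn
Hunk 2: at line 5 remove [jxs,efle] add [litox,qipg] -> 12 lines: gyiv lwgwm ijp yuvps wfa kivm litox qipg yqh nolfh jwgae jdjn
Hunk 3: at line 4 remove [kivm,litox,qipg] add [ytr] -> 10 lines: gyiv lwgwm ijp yuvps wfa ytr yqh nolfh jwgae jdjn
Hunk 4: at line 6 remove [yqh,nolfh,jwgae] add [cqv,bkrrv] -> 9 lines: gyiv lwgwm ijp yuvps wfa ytr cqv bkrrv jdjn
Hunk 5: at line 1 remove [lwgwm,ijp] add [mrik] -> 8 lines: gyiv mrik yuvps wfa ytr cqv bkrrv jdjn
Hunk 6: at line 3 remove [wfa,ytr,cqv] add [byu,zlsmd,rery] -> 8 lines: gyiv mrik yuvps byu zlsmd rery bkrrv jdjn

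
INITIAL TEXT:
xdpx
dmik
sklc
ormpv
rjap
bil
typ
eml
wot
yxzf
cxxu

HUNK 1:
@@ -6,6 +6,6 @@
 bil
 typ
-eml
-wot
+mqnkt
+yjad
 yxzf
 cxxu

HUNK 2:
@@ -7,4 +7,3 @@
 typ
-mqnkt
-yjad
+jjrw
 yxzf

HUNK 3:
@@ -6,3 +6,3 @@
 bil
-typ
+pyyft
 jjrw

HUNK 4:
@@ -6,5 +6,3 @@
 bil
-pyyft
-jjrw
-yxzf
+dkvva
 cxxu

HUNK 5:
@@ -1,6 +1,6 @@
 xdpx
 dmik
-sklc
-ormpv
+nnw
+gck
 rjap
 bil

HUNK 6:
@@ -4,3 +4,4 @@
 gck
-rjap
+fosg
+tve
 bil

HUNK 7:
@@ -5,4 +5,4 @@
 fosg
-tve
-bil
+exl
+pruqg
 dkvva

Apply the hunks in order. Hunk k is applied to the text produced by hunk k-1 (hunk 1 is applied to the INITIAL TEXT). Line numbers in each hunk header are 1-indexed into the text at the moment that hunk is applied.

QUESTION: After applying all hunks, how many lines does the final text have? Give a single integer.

Answer: 9

Derivation:
Hunk 1: at line 6 remove [eml,wot] add [mqnkt,yjad] -> 11 lines: xdpx dmik sklc ormpv rjap bil typ mqnkt yjad yxzf cxxu
Hunk 2: at line 7 remove [mqnkt,yjad] add [jjrw] -> 10 lines: xdpx dmik sklc ormpv rjap bil typ jjrw yxzf cxxu
Hunk 3: at line 6 remove [typ] add [pyyft] -> 10 lines: xdpx dmik sklc ormpv rjap bil pyyft jjrw yxzf cxxu
Hunk 4: at line 6 remove [pyyft,jjrw,yxzf] add [dkvva] -> 8 lines: xdpx dmik sklc ormpv rjap bil dkvva cxxu
Hunk 5: at line 1 remove [sklc,ormpv] add [nnw,gck] -> 8 lines: xdpx dmik nnw gck rjap bil dkvva cxxu
Hunk 6: at line 4 remove [rjap] add [fosg,tve] -> 9 lines: xdpx dmik nnw gck fosg tve bil dkvva cxxu
Hunk 7: at line 5 remove [tve,bil] add [exl,pruqg] -> 9 lines: xdpx dmik nnw gck fosg exl pruqg dkvva cxxu
Final line count: 9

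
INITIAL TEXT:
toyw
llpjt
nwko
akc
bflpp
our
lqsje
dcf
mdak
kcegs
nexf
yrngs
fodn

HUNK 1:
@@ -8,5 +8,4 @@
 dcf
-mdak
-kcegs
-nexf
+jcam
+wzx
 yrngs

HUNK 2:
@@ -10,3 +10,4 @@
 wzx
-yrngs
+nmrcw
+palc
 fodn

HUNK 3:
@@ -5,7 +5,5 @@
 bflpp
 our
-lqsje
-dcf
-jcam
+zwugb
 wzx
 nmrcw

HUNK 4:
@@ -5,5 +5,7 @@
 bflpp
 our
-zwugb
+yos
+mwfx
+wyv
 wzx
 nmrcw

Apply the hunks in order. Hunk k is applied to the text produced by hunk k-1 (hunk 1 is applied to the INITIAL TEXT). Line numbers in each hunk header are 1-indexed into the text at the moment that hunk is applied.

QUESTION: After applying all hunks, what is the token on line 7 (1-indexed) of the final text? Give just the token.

Hunk 1: at line 8 remove [mdak,kcegs,nexf] add [jcam,wzx] -> 12 lines: toyw llpjt nwko akc bflpp our lqsje dcf jcam wzx yrngs fodn
Hunk 2: at line 10 remove [yrngs] add [nmrcw,palc] -> 13 lines: toyw llpjt nwko akc bflpp our lqsje dcf jcam wzx nmrcw palc fodn
Hunk 3: at line 5 remove [lqsje,dcf,jcam] add [zwugb] -> 11 lines: toyw llpjt nwko akc bflpp our zwugb wzx nmrcw palc fodn
Hunk 4: at line 5 remove [zwugb] add [yos,mwfx,wyv] -> 13 lines: toyw llpjt nwko akc bflpp our yos mwfx wyv wzx nmrcw palc fodn
Final line 7: yos

Answer: yos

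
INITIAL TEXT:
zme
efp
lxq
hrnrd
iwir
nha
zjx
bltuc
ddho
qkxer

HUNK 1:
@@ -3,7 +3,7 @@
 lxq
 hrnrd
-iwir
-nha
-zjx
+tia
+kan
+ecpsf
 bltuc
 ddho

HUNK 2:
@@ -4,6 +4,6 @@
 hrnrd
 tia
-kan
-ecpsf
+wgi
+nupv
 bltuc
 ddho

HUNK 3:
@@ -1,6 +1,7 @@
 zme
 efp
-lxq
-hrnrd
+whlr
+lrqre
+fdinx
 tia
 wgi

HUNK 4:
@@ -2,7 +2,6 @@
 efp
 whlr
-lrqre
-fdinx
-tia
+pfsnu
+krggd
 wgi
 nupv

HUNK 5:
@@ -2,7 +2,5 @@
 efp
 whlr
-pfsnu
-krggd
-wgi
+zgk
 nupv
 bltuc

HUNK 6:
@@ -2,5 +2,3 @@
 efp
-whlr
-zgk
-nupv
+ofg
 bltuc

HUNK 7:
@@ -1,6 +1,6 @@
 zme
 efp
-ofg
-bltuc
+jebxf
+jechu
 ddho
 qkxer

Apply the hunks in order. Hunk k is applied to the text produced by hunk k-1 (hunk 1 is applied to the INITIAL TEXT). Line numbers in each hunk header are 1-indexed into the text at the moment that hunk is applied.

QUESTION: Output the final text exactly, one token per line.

Hunk 1: at line 3 remove [iwir,nha,zjx] add [tia,kan,ecpsf] -> 10 lines: zme efp lxq hrnrd tia kan ecpsf bltuc ddho qkxer
Hunk 2: at line 4 remove [kan,ecpsf] add [wgi,nupv] -> 10 lines: zme efp lxq hrnrd tia wgi nupv bltuc ddho qkxer
Hunk 3: at line 1 remove [lxq,hrnrd] add [whlr,lrqre,fdinx] -> 11 lines: zme efp whlr lrqre fdinx tia wgi nupv bltuc ddho qkxer
Hunk 4: at line 2 remove [lrqre,fdinx,tia] add [pfsnu,krggd] -> 10 lines: zme efp whlr pfsnu krggd wgi nupv bltuc ddho qkxer
Hunk 5: at line 2 remove [pfsnu,krggd,wgi] add [zgk] -> 8 lines: zme efp whlr zgk nupv bltuc ddho qkxer
Hunk 6: at line 2 remove [whlr,zgk,nupv] add [ofg] -> 6 lines: zme efp ofg bltuc ddho qkxer
Hunk 7: at line 1 remove [ofg,bltuc] add [jebxf,jechu] -> 6 lines: zme efp jebxf jechu ddho qkxer

Answer: zme
efp
jebxf
jechu
ddho
qkxer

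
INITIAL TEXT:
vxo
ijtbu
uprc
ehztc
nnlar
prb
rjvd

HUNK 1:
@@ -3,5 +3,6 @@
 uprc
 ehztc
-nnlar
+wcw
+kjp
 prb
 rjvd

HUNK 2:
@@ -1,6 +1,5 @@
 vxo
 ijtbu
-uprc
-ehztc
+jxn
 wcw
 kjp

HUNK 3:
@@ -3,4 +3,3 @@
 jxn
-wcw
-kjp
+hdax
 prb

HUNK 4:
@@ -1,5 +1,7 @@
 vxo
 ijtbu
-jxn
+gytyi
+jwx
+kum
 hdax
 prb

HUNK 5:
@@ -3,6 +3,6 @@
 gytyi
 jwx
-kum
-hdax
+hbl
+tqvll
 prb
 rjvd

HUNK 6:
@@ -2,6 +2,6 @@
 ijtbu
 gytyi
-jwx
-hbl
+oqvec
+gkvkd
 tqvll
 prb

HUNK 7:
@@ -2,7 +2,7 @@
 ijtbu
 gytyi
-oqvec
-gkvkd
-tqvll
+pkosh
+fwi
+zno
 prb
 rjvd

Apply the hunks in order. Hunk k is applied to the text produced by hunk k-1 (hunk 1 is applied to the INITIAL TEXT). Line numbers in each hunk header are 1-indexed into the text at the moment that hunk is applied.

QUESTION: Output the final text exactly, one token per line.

Hunk 1: at line 3 remove [nnlar] add [wcw,kjp] -> 8 lines: vxo ijtbu uprc ehztc wcw kjp prb rjvd
Hunk 2: at line 1 remove [uprc,ehztc] add [jxn] -> 7 lines: vxo ijtbu jxn wcw kjp prb rjvd
Hunk 3: at line 3 remove [wcw,kjp] add [hdax] -> 6 lines: vxo ijtbu jxn hdax prb rjvd
Hunk 4: at line 1 remove [jxn] add [gytyi,jwx,kum] -> 8 lines: vxo ijtbu gytyi jwx kum hdax prb rjvd
Hunk 5: at line 3 remove [kum,hdax] add [hbl,tqvll] -> 8 lines: vxo ijtbu gytyi jwx hbl tqvll prb rjvd
Hunk 6: at line 2 remove [jwx,hbl] add [oqvec,gkvkd] -> 8 lines: vxo ijtbu gytyi oqvec gkvkd tqvll prb rjvd
Hunk 7: at line 2 remove [oqvec,gkvkd,tqvll] add [pkosh,fwi,zno] -> 8 lines: vxo ijtbu gytyi pkosh fwi zno prb rjvd

Answer: vxo
ijtbu
gytyi
pkosh
fwi
zno
prb
rjvd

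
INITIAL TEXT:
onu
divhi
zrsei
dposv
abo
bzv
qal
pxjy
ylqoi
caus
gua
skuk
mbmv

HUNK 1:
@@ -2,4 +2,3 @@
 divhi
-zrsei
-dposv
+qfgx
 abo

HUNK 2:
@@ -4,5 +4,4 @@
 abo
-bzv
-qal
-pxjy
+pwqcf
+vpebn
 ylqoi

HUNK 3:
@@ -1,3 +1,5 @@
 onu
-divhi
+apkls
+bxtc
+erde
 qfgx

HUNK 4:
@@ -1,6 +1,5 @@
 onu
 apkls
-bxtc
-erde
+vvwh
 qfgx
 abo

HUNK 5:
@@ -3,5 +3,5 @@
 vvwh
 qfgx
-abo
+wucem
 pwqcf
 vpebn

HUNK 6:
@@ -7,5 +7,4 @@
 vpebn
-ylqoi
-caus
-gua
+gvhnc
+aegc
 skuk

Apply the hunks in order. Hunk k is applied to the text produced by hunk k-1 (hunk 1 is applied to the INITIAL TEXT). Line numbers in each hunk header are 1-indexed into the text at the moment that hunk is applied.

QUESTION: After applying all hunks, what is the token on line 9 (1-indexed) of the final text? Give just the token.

Answer: aegc

Derivation:
Hunk 1: at line 2 remove [zrsei,dposv] add [qfgx] -> 12 lines: onu divhi qfgx abo bzv qal pxjy ylqoi caus gua skuk mbmv
Hunk 2: at line 4 remove [bzv,qal,pxjy] add [pwqcf,vpebn] -> 11 lines: onu divhi qfgx abo pwqcf vpebn ylqoi caus gua skuk mbmv
Hunk 3: at line 1 remove [divhi] add [apkls,bxtc,erde] -> 13 lines: onu apkls bxtc erde qfgx abo pwqcf vpebn ylqoi caus gua skuk mbmv
Hunk 4: at line 1 remove [bxtc,erde] add [vvwh] -> 12 lines: onu apkls vvwh qfgx abo pwqcf vpebn ylqoi caus gua skuk mbmv
Hunk 5: at line 3 remove [abo] add [wucem] -> 12 lines: onu apkls vvwh qfgx wucem pwqcf vpebn ylqoi caus gua skuk mbmv
Hunk 6: at line 7 remove [ylqoi,caus,gua] add [gvhnc,aegc] -> 11 lines: onu apkls vvwh qfgx wucem pwqcf vpebn gvhnc aegc skuk mbmv
Final line 9: aegc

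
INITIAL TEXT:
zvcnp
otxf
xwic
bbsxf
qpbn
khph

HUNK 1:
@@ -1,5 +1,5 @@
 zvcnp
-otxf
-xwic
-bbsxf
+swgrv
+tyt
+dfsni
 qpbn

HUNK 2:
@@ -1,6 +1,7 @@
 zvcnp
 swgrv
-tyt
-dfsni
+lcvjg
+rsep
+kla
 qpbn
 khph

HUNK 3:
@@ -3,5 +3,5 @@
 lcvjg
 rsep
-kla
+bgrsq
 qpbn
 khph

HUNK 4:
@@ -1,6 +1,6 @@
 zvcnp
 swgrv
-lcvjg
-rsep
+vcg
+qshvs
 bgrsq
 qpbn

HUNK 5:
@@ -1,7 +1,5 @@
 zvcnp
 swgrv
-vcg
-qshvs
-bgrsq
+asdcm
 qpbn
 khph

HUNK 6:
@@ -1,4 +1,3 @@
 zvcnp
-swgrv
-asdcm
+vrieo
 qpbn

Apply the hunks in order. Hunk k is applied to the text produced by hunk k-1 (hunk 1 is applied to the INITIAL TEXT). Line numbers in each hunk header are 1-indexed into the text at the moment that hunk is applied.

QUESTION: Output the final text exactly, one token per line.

Hunk 1: at line 1 remove [otxf,xwic,bbsxf] add [swgrv,tyt,dfsni] -> 6 lines: zvcnp swgrv tyt dfsni qpbn khph
Hunk 2: at line 1 remove [tyt,dfsni] add [lcvjg,rsep,kla] -> 7 lines: zvcnp swgrv lcvjg rsep kla qpbn khph
Hunk 3: at line 3 remove [kla] add [bgrsq] -> 7 lines: zvcnp swgrv lcvjg rsep bgrsq qpbn khph
Hunk 4: at line 1 remove [lcvjg,rsep] add [vcg,qshvs] -> 7 lines: zvcnp swgrv vcg qshvs bgrsq qpbn khph
Hunk 5: at line 1 remove [vcg,qshvs,bgrsq] add [asdcm] -> 5 lines: zvcnp swgrv asdcm qpbn khph
Hunk 6: at line 1 remove [swgrv,asdcm] add [vrieo] -> 4 lines: zvcnp vrieo qpbn khph

Answer: zvcnp
vrieo
qpbn
khph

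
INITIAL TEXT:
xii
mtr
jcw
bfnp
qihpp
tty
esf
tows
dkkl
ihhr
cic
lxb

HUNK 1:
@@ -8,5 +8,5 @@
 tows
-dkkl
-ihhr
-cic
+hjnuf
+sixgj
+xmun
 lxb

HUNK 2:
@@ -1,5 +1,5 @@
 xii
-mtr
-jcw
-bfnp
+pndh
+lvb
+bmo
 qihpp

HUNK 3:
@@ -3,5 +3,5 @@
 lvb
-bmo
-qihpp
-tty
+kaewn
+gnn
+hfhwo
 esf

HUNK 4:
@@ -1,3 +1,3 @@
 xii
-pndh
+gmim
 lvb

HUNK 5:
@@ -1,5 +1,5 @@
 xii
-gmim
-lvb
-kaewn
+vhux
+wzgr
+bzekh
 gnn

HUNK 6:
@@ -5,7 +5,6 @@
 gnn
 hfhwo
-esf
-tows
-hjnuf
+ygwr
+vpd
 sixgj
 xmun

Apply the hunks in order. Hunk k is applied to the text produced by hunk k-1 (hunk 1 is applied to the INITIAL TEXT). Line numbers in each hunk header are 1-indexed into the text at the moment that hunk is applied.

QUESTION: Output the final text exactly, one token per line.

Answer: xii
vhux
wzgr
bzekh
gnn
hfhwo
ygwr
vpd
sixgj
xmun
lxb

Derivation:
Hunk 1: at line 8 remove [dkkl,ihhr,cic] add [hjnuf,sixgj,xmun] -> 12 lines: xii mtr jcw bfnp qihpp tty esf tows hjnuf sixgj xmun lxb
Hunk 2: at line 1 remove [mtr,jcw,bfnp] add [pndh,lvb,bmo] -> 12 lines: xii pndh lvb bmo qihpp tty esf tows hjnuf sixgj xmun lxb
Hunk 3: at line 3 remove [bmo,qihpp,tty] add [kaewn,gnn,hfhwo] -> 12 lines: xii pndh lvb kaewn gnn hfhwo esf tows hjnuf sixgj xmun lxb
Hunk 4: at line 1 remove [pndh] add [gmim] -> 12 lines: xii gmim lvb kaewn gnn hfhwo esf tows hjnuf sixgj xmun lxb
Hunk 5: at line 1 remove [gmim,lvb,kaewn] add [vhux,wzgr,bzekh] -> 12 lines: xii vhux wzgr bzekh gnn hfhwo esf tows hjnuf sixgj xmun lxb
Hunk 6: at line 5 remove [esf,tows,hjnuf] add [ygwr,vpd] -> 11 lines: xii vhux wzgr bzekh gnn hfhwo ygwr vpd sixgj xmun lxb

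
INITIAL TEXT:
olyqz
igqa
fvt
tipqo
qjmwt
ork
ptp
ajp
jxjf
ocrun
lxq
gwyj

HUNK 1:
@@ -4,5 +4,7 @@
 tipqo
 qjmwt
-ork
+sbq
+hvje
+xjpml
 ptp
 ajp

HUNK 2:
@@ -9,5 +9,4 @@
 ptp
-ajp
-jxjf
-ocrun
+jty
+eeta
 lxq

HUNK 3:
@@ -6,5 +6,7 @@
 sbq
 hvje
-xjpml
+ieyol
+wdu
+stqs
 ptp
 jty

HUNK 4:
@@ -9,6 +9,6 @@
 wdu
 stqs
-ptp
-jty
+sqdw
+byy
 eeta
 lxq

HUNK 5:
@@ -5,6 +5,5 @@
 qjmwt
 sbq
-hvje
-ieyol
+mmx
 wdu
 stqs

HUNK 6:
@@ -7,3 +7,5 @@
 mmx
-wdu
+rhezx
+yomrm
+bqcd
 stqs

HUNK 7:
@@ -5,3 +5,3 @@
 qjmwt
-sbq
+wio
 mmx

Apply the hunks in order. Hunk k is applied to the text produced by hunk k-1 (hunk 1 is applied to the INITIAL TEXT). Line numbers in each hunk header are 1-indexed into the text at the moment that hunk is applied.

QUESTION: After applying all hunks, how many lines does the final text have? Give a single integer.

Hunk 1: at line 4 remove [ork] add [sbq,hvje,xjpml] -> 14 lines: olyqz igqa fvt tipqo qjmwt sbq hvje xjpml ptp ajp jxjf ocrun lxq gwyj
Hunk 2: at line 9 remove [ajp,jxjf,ocrun] add [jty,eeta] -> 13 lines: olyqz igqa fvt tipqo qjmwt sbq hvje xjpml ptp jty eeta lxq gwyj
Hunk 3: at line 6 remove [xjpml] add [ieyol,wdu,stqs] -> 15 lines: olyqz igqa fvt tipqo qjmwt sbq hvje ieyol wdu stqs ptp jty eeta lxq gwyj
Hunk 4: at line 9 remove [ptp,jty] add [sqdw,byy] -> 15 lines: olyqz igqa fvt tipqo qjmwt sbq hvje ieyol wdu stqs sqdw byy eeta lxq gwyj
Hunk 5: at line 5 remove [hvje,ieyol] add [mmx] -> 14 lines: olyqz igqa fvt tipqo qjmwt sbq mmx wdu stqs sqdw byy eeta lxq gwyj
Hunk 6: at line 7 remove [wdu] add [rhezx,yomrm,bqcd] -> 16 lines: olyqz igqa fvt tipqo qjmwt sbq mmx rhezx yomrm bqcd stqs sqdw byy eeta lxq gwyj
Hunk 7: at line 5 remove [sbq] add [wio] -> 16 lines: olyqz igqa fvt tipqo qjmwt wio mmx rhezx yomrm bqcd stqs sqdw byy eeta lxq gwyj
Final line count: 16

Answer: 16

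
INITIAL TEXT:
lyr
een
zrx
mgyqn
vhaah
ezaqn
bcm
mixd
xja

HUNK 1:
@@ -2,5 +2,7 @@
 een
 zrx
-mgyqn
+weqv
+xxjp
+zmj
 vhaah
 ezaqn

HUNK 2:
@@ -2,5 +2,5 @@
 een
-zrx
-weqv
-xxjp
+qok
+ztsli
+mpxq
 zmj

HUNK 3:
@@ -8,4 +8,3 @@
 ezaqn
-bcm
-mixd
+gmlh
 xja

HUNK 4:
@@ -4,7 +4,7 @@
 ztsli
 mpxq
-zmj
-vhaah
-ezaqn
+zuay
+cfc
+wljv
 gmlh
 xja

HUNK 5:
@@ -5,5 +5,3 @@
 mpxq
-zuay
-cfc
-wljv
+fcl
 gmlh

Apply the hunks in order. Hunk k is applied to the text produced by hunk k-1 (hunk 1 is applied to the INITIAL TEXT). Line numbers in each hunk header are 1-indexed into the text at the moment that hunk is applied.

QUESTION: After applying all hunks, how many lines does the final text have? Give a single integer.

Hunk 1: at line 2 remove [mgyqn] add [weqv,xxjp,zmj] -> 11 lines: lyr een zrx weqv xxjp zmj vhaah ezaqn bcm mixd xja
Hunk 2: at line 2 remove [zrx,weqv,xxjp] add [qok,ztsli,mpxq] -> 11 lines: lyr een qok ztsli mpxq zmj vhaah ezaqn bcm mixd xja
Hunk 3: at line 8 remove [bcm,mixd] add [gmlh] -> 10 lines: lyr een qok ztsli mpxq zmj vhaah ezaqn gmlh xja
Hunk 4: at line 4 remove [zmj,vhaah,ezaqn] add [zuay,cfc,wljv] -> 10 lines: lyr een qok ztsli mpxq zuay cfc wljv gmlh xja
Hunk 5: at line 5 remove [zuay,cfc,wljv] add [fcl] -> 8 lines: lyr een qok ztsli mpxq fcl gmlh xja
Final line count: 8

Answer: 8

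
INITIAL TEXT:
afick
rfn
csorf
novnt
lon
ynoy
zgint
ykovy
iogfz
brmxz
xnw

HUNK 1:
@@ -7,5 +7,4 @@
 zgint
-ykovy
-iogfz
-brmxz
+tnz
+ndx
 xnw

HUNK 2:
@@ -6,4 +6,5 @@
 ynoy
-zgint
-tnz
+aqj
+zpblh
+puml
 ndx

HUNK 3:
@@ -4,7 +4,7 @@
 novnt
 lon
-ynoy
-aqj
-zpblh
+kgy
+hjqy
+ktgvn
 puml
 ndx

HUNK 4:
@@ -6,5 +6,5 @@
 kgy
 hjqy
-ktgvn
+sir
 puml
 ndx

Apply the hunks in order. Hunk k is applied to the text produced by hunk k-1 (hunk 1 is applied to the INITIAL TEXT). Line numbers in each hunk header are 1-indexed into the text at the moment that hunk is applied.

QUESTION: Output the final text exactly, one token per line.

Hunk 1: at line 7 remove [ykovy,iogfz,brmxz] add [tnz,ndx] -> 10 lines: afick rfn csorf novnt lon ynoy zgint tnz ndx xnw
Hunk 2: at line 6 remove [zgint,tnz] add [aqj,zpblh,puml] -> 11 lines: afick rfn csorf novnt lon ynoy aqj zpblh puml ndx xnw
Hunk 3: at line 4 remove [ynoy,aqj,zpblh] add [kgy,hjqy,ktgvn] -> 11 lines: afick rfn csorf novnt lon kgy hjqy ktgvn puml ndx xnw
Hunk 4: at line 6 remove [ktgvn] add [sir] -> 11 lines: afick rfn csorf novnt lon kgy hjqy sir puml ndx xnw

Answer: afick
rfn
csorf
novnt
lon
kgy
hjqy
sir
puml
ndx
xnw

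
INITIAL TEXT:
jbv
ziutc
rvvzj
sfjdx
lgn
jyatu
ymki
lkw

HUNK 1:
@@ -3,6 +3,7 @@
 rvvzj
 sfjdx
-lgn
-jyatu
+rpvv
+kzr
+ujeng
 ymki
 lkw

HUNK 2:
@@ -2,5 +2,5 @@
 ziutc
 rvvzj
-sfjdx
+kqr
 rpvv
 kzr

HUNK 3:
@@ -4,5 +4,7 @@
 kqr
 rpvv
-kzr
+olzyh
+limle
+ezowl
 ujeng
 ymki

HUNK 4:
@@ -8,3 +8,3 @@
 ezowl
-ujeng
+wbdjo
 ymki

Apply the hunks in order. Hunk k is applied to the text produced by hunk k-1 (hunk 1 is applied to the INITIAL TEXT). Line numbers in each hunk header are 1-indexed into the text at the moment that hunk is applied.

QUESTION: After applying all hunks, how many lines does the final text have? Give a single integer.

Answer: 11

Derivation:
Hunk 1: at line 3 remove [lgn,jyatu] add [rpvv,kzr,ujeng] -> 9 lines: jbv ziutc rvvzj sfjdx rpvv kzr ujeng ymki lkw
Hunk 2: at line 2 remove [sfjdx] add [kqr] -> 9 lines: jbv ziutc rvvzj kqr rpvv kzr ujeng ymki lkw
Hunk 3: at line 4 remove [kzr] add [olzyh,limle,ezowl] -> 11 lines: jbv ziutc rvvzj kqr rpvv olzyh limle ezowl ujeng ymki lkw
Hunk 4: at line 8 remove [ujeng] add [wbdjo] -> 11 lines: jbv ziutc rvvzj kqr rpvv olzyh limle ezowl wbdjo ymki lkw
Final line count: 11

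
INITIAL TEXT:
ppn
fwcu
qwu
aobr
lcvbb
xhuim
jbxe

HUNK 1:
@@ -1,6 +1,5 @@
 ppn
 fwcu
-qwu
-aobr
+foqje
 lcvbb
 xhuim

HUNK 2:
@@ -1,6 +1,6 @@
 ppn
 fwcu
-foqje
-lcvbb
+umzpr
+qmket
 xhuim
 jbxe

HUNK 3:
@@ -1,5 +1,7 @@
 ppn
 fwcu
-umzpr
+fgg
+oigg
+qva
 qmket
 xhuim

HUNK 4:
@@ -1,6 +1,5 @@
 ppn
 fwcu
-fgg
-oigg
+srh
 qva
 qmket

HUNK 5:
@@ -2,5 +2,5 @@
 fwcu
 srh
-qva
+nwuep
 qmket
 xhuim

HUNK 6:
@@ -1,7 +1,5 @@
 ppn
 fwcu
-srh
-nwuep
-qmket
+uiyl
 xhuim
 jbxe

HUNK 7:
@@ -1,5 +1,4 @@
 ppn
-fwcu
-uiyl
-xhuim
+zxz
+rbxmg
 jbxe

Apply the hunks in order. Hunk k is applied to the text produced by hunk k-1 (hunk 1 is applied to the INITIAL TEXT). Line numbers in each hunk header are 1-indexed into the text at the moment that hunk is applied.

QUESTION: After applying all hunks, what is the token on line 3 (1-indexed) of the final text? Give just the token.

Hunk 1: at line 1 remove [qwu,aobr] add [foqje] -> 6 lines: ppn fwcu foqje lcvbb xhuim jbxe
Hunk 2: at line 1 remove [foqje,lcvbb] add [umzpr,qmket] -> 6 lines: ppn fwcu umzpr qmket xhuim jbxe
Hunk 3: at line 1 remove [umzpr] add [fgg,oigg,qva] -> 8 lines: ppn fwcu fgg oigg qva qmket xhuim jbxe
Hunk 4: at line 1 remove [fgg,oigg] add [srh] -> 7 lines: ppn fwcu srh qva qmket xhuim jbxe
Hunk 5: at line 2 remove [qva] add [nwuep] -> 7 lines: ppn fwcu srh nwuep qmket xhuim jbxe
Hunk 6: at line 1 remove [srh,nwuep,qmket] add [uiyl] -> 5 lines: ppn fwcu uiyl xhuim jbxe
Hunk 7: at line 1 remove [fwcu,uiyl,xhuim] add [zxz,rbxmg] -> 4 lines: ppn zxz rbxmg jbxe
Final line 3: rbxmg

Answer: rbxmg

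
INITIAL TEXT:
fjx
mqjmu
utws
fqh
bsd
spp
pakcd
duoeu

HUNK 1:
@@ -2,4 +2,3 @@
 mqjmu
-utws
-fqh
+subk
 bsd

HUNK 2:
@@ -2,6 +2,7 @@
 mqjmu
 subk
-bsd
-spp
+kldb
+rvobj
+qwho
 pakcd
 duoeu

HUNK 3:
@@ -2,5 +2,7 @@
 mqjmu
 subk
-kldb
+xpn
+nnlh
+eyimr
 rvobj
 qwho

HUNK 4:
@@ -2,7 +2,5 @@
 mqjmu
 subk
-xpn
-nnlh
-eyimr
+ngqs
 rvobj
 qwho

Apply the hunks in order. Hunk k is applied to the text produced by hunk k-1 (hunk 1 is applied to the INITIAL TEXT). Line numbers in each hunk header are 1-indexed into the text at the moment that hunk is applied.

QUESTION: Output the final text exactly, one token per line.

Answer: fjx
mqjmu
subk
ngqs
rvobj
qwho
pakcd
duoeu

Derivation:
Hunk 1: at line 2 remove [utws,fqh] add [subk] -> 7 lines: fjx mqjmu subk bsd spp pakcd duoeu
Hunk 2: at line 2 remove [bsd,spp] add [kldb,rvobj,qwho] -> 8 lines: fjx mqjmu subk kldb rvobj qwho pakcd duoeu
Hunk 3: at line 2 remove [kldb] add [xpn,nnlh,eyimr] -> 10 lines: fjx mqjmu subk xpn nnlh eyimr rvobj qwho pakcd duoeu
Hunk 4: at line 2 remove [xpn,nnlh,eyimr] add [ngqs] -> 8 lines: fjx mqjmu subk ngqs rvobj qwho pakcd duoeu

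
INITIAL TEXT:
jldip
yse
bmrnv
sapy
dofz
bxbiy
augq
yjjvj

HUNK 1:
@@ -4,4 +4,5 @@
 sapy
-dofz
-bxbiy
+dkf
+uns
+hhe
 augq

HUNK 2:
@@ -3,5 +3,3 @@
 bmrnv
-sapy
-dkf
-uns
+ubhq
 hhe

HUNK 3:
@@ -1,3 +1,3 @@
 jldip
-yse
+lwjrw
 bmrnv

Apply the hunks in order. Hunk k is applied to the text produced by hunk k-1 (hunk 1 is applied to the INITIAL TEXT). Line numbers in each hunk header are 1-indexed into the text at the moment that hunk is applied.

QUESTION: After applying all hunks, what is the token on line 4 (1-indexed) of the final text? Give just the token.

Hunk 1: at line 4 remove [dofz,bxbiy] add [dkf,uns,hhe] -> 9 lines: jldip yse bmrnv sapy dkf uns hhe augq yjjvj
Hunk 2: at line 3 remove [sapy,dkf,uns] add [ubhq] -> 7 lines: jldip yse bmrnv ubhq hhe augq yjjvj
Hunk 3: at line 1 remove [yse] add [lwjrw] -> 7 lines: jldip lwjrw bmrnv ubhq hhe augq yjjvj
Final line 4: ubhq

Answer: ubhq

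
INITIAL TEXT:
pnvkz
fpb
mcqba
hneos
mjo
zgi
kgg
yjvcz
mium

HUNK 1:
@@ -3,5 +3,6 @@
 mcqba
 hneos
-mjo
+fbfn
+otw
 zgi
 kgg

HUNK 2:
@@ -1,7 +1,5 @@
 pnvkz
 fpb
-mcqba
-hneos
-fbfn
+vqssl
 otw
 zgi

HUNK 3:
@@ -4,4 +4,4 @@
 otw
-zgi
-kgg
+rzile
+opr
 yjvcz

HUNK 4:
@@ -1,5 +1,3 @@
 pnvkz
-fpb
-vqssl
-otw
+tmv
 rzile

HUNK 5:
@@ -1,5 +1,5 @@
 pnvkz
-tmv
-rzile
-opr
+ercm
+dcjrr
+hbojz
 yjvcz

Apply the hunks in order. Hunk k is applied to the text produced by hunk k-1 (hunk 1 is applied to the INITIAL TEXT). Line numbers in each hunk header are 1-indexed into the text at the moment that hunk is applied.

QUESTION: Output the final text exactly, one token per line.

Hunk 1: at line 3 remove [mjo] add [fbfn,otw] -> 10 lines: pnvkz fpb mcqba hneos fbfn otw zgi kgg yjvcz mium
Hunk 2: at line 1 remove [mcqba,hneos,fbfn] add [vqssl] -> 8 lines: pnvkz fpb vqssl otw zgi kgg yjvcz mium
Hunk 3: at line 4 remove [zgi,kgg] add [rzile,opr] -> 8 lines: pnvkz fpb vqssl otw rzile opr yjvcz mium
Hunk 4: at line 1 remove [fpb,vqssl,otw] add [tmv] -> 6 lines: pnvkz tmv rzile opr yjvcz mium
Hunk 5: at line 1 remove [tmv,rzile,opr] add [ercm,dcjrr,hbojz] -> 6 lines: pnvkz ercm dcjrr hbojz yjvcz mium

Answer: pnvkz
ercm
dcjrr
hbojz
yjvcz
mium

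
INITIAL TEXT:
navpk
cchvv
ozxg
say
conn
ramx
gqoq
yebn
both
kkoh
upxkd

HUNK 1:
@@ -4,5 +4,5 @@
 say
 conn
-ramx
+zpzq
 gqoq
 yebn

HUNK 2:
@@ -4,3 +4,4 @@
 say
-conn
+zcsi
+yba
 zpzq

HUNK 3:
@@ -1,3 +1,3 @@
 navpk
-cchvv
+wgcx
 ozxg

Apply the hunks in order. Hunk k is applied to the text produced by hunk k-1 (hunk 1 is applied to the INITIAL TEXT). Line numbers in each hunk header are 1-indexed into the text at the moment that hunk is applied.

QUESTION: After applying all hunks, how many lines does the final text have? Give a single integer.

Hunk 1: at line 4 remove [ramx] add [zpzq] -> 11 lines: navpk cchvv ozxg say conn zpzq gqoq yebn both kkoh upxkd
Hunk 2: at line 4 remove [conn] add [zcsi,yba] -> 12 lines: navpk cchvv ozxg say zcsi yba zpzq gqoq yebn both kkoh upxkd
Hunk 3: at line 1 remove [cchvv] add [wgcx] -> 12 lines: navpk wgcx ozxg say zcsi yba zpzq gqoq yebn both kkoh upxkd
Final line count: 12

Answer: 12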